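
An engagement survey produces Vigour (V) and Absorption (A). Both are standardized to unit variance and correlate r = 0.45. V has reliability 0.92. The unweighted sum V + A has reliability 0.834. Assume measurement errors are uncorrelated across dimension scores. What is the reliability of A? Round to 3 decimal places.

Var(V+A) = 2 + 2·0.45 = 2.900.
True-score variance = ρ_V + ρ_A + 2·0.45, so 0.834 = (0.92 + ρ_A + 0.90) / 2.900.
ρ_A = 0.834·2.900 − 0.92 − 0.90 = 0.599.

0.599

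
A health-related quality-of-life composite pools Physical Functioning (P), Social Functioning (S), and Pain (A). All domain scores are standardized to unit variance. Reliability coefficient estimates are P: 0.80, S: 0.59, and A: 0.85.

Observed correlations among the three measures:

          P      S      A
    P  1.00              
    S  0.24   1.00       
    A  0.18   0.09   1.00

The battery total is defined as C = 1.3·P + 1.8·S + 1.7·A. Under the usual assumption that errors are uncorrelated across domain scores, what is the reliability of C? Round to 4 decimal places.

0.7959

Var(C) = 1.3² + 1.8² + 1.7² + 2·[2.34·0.24 + 2.21·0.18 + 3.06·0.09] = 7.82 + 2.4696 = 10.2896.
Because errors are independent across components, Cov(Tᵢ,Tⱼ) = Cov(Xᵢ,Xⱼ); the off-diagonal part of the true-score variance is the same as above.
True-score variance = [1.3²·0.80 + 1.8²·0.59 + 1.7²·0.85] + 2.4696 = 5.7201 + 2.4696 = 8.1897.
Reliability = 8.1897 / 10.2896 = 0.7959.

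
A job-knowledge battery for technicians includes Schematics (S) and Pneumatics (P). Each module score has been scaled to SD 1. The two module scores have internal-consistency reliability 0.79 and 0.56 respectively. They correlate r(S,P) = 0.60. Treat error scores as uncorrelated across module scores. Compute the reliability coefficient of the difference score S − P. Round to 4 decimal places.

0.1875

Var(S−P) = 1 + 1 − 2·0.60 = 2 − 1.2 = 0.8.
With uncorrelated errors the cross-covariances are all true-score covariance, so they carry over unchanged; only the diagonal terms shrink to ρᵢσᵢ².
True-score variance = [0.79 + 0.56] − 1.2 = 1.35 − 1.2 = 0.15.
Reliability = 0.15 / 0.8 = 0.1875.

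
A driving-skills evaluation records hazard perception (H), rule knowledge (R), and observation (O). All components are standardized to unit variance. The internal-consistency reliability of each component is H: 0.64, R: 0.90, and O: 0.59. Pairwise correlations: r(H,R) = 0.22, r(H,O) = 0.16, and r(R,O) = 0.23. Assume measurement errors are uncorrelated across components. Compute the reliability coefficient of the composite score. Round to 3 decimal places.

0.794

Var(H+R+O) = 3 + 2·[0.22 + 0.16 + 0.23] = 3 + 1.22 = 4.22.
Under uncorrelated errors the observed covariances equal the true-score covariances, so only the own-variance terms attenuate.
True-score variance = [0.64 + 0.90 + 0.59] + 1.22 = 2.13 + 1.22 = 3.35.
Reliability = 3.35 / 4.22 = 0.794.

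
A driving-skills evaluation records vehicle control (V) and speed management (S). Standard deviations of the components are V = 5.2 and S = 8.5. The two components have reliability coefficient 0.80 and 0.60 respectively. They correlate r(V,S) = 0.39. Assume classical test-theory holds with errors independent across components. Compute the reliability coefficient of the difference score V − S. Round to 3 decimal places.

0.471

Var(V−S) = 5.2² + 8.5² − 2·5.2·8.5·0.39 = 99.29 − 34.476 = 64.814.
Under uncorrelated errors the observed covariances equal the true-score covariances, so only the own-variance terms attenuate.
True-score variance = [5.2²·0.80 + 8.5²·0.60] − 34.476 = 64.982 − 34.476 = 30.506.
Reliability = 30.506 / 64.814 = 0.471.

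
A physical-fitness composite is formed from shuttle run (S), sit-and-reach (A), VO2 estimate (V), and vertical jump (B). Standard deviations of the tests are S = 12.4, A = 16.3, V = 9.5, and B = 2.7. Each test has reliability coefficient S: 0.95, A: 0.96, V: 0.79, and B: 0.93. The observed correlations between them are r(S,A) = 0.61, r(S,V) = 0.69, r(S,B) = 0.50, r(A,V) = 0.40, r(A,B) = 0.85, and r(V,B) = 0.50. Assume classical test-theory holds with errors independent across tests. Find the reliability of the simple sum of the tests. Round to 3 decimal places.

0.968

Var(S+A+V+B) = 12.4² + 16.3² + 9.5² + 2.7² + 2·[12.4·16.3·0.61 + 12.4·9.5·0.69 + 12.4·2.7·0.50 + 16.3·9.5·0.40 + 16.3·2.7·0.85 + 9.5·2.7·0.50] = 516.99 + 666.977 = 1183.97.
Because errors are independent across components, Cov(Tᵢ,Tⱼ) = Cov(Xᵢ,Xⱼ); the off-diagonal part of the true-score variance is the same as above.
True-score variance = [12.4²·0.95 + 16.3²·0.96 + 9.5²·0.79 + 2.7²·0.93] + 666.977 = 479.212 + 666.977 = 1146.19.
Reliability = 1146.19 / 1183.97 = 0.968.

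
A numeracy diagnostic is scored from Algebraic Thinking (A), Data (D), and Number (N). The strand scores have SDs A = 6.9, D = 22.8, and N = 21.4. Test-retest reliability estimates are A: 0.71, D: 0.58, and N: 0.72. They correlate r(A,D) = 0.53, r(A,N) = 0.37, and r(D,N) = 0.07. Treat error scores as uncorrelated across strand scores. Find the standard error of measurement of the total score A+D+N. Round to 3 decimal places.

Var(total) = 1025.41 + 344.336 = 1369.75.
True-score variance = 665.041 + 344.336 = 1009.38, so reliability = 0.7369.
Error variance = 1369.75 − 1009.38 = 360.369; SEM = √360.369 = 18.983.

18.983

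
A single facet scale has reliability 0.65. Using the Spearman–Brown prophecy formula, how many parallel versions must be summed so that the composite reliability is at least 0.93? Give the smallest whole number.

k ≥ ρ*(1−ρ₁)/(ρ₁(1−ρ*)) = 0.93·0.35 / (0.65·0.07) = 7.154.
Smallest integer k = 8.

8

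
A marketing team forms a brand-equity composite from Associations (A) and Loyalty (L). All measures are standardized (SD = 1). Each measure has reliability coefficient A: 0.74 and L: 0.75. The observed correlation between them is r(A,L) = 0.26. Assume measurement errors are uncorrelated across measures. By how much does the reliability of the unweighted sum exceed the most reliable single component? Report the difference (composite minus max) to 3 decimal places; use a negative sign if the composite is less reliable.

Var(sum) = 2 + 0.52 = 2.52; true-score variance = 1.49 + 0.52 = 2.01; composite reliability = 0.7976.
Max component reliability = 0.7500.
Difference = 0.7976 − 0.7500 = 0.048.

0.048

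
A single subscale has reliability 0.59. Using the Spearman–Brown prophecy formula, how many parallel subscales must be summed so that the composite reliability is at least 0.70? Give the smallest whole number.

k ≥ ρ*(1−ρ₁)/(ρ₁(1−ρ*)) = 0.70·0.41 / (0.59·0.30) = 1.621.
Smallest integer k = 2.

2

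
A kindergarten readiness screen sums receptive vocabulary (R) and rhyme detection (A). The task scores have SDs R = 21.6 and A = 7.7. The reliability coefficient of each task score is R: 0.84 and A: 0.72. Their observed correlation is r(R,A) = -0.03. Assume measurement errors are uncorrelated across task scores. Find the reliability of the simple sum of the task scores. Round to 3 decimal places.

0.823

Var(R+A) = 21.6² + 7.7² + 2·[21.6·7.7·(-0.03)] = 525.85 − 9.9792 = 515.871.
With uncorrelated errors the cross-covariances are all true-score covariance, so they carry over unchanged; only the diagonal terms shrink to ρᵢσᵢ².
True-score variance = [21.6²·0.84 + 7.7²·0.72] − 9.9792 = 434.599 − 9.9792 = 424.62.
Reliability = 424.62 / 515.871 = 0.823.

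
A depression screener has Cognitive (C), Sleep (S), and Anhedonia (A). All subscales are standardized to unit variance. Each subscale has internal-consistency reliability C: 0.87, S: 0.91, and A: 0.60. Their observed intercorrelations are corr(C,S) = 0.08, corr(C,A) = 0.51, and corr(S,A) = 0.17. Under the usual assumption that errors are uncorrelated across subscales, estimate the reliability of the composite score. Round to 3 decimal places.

Var(C+S+A) = 3 + 2·[0.08 + 0.51 + 0.17] = 3 + 1.52 = 4.52.
Because errors are independent across components, Cov(Tᵢ,Tⱼ) = Cov(Xᵢ,Xⱼ); the off-diagonal part of the true-score variance is the same as above.
True-score variance = [0.87 + 0.91 + 0.60] + 1.52 = 2.38 + 1.52 = 3.9.
Reliability = 3.9 / 4.52 = 0.863.

0.863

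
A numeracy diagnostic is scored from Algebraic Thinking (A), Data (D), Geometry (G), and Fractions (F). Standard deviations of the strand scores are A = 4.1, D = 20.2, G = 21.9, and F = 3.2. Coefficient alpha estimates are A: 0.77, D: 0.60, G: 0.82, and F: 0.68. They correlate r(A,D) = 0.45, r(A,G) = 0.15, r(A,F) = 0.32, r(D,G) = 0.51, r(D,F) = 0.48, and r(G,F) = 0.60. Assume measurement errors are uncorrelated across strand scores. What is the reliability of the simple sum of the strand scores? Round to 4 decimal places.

0.8417

Var(A+D+G+F) = 4.1² + 20.2² + 21.9² + 3.2² + 2·[4.1·20.2·0.45 + 4.1·21.9·0.15 + 4.1·3.2·0.32 + 20.2·21.9·0.51 + 20.2·3.2·0.48 + 21.9·3.2·0.60] = 914.7 + 707.25 = 1621.95.
Because errors are independent across components, Cov(Tᵢ,Tⱼ) = Cov(Xᵢ,Xⱼ); the off-diagonal part of the true-score variance is the same as above.
True-score variance = [4.1²·0.77 + 20.2²·0.60 + 21.9²·0.82 + 3.2²·0.68] + 707.25 = 658.011 + 707.25 = 1365.26.
Reliability = 1365.26 / 1621.95 = 0.8417.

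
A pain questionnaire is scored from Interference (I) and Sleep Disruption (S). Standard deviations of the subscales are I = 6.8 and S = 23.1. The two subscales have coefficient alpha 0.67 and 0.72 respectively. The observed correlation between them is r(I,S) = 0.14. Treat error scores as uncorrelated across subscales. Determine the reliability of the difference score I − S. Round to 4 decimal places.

Var(I−S) = 6.8² + 23.1² − 2·6.8·23.1·0.14 = 579.85 − 43.9824 = 535.868.
Because errors are independent across components, Cov(Tᵢ,Tⱼ) = Cov(Xᵢ,Xⱼ); the off-diagonal part of the true-score variance is the same as above.
True-score variance = [6.8²·0.67 + 23.1²·0.72] − 43.9824 = 415.18 − 43.9824 = 371.198.
Reliability = 371.198 / 535.868 = 0.6927.

0.6927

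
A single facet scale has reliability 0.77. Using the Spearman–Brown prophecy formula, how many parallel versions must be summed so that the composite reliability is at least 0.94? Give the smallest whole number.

5

k ≥ ρ*(1−ρ₁)/(ρ₁(1−ρ*)) = 0.94·0.23 / (0.77·0.06) = 4.680.
Smallest integer k = 5.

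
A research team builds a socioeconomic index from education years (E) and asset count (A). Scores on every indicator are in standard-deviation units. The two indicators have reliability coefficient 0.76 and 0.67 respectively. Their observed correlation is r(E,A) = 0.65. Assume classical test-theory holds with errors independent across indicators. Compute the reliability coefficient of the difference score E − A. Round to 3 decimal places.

Var(E−A) = 1 + 1 − 2·0.65 = 2 − 1.3 = 0.7.
Under uncorrelated errors the observed covariances equal the true-score covariances, so only the own-variance terms attenuate.
True-score variance = [0.76 + 0.67] − 1.3 = 1.43 − 1.3 = 0.13.
Reliability = 0.13 / 0.7 = 0.186.

0.186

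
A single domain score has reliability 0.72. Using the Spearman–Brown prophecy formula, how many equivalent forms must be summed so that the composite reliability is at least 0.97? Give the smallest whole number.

13

k ≥ ρ*(1−ρ₁)/(ρ₁(1−ρ*)) = 0.97·0.28 / (0.72·0.03) = 12.574.
Smallest integer k = 13.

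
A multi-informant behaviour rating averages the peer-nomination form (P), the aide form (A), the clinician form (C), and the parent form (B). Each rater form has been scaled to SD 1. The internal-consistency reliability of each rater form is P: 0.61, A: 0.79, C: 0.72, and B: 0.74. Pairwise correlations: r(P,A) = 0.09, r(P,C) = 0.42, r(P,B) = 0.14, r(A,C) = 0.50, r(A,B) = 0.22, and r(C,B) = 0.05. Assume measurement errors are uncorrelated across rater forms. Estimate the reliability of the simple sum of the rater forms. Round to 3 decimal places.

Var(P+A+C+B) = 4 + 2·[0.09 + 0.42 + 0.14 + 0.50 + 0.22 + 0.05] = 4 + 2.84 = 6.84.
With uncorrelated errors the cross-covariances are all true-score covariance, so they carry over unchanged; only the diagonal terms shrink to ρᵢσᵢ².
True-score variance = [0.61 + 0.79 + 0.72 + 0.74] + 2.84 = 2.86 + 2.84 = 5.7.
Reliability = 5.7 / 6.84 = 0.833.

0.833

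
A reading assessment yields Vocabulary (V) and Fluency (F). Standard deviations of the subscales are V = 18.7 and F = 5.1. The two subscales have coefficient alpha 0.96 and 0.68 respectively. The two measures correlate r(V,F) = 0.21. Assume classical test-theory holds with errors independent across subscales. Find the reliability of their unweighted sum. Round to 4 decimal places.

0.9463

Var(V+F) = 18.7² + 5.1² + 2·[18.7·5.1·0.21] = 375.7 + 40.0554 = 415.755.
Under uncorrelated errors the observed covariances equal the true-score covariances, so only the own-variance terms attenuate.
True-score variance = [18.7²·0.96 + 5.1²·0.68] + 40.0554 = 353.389 + 40.0554 = 393.445.
Reliability = 393.445 / 415.755 = 0.9463.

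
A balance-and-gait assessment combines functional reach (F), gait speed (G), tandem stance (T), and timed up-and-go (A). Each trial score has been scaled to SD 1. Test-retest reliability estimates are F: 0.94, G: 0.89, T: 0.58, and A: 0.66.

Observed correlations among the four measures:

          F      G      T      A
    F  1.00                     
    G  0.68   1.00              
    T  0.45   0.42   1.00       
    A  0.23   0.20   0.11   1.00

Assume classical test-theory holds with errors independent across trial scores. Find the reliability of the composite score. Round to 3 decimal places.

Var(F+G+T+A) = 4 + 2·[0.68 + 0.45 + 0.23 + 0.42 + 0.20 + 0.11] = 4 + 4.18 = 8.18.
With uncorrelated errors the cross-covariances are all true-score covariance, so they carry over unchanged; only the diagonal terms shrink to ρᵢσᵢ².
True-score variance = [0.94 + 0.89 + 0.58 + 0.66] + 4.18 = 3.07 + 4.18 = 7.25.
Reliability = 7.25 / 8.18 = 0.886.

0.886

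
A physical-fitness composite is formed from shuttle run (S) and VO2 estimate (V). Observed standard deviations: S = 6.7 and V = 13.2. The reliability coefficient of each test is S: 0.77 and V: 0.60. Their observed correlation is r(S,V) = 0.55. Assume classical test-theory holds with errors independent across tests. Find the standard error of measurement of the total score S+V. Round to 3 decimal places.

Var(total) = 219.13 + 97.284 = 316.414.
True-score variance = 139.109 + 97.284 = 236.393, so reliability = 0.7471.
Error variance = 316.414 − 236.393 = 80.0207; SEM = √80.0207 = 8.945.

8.945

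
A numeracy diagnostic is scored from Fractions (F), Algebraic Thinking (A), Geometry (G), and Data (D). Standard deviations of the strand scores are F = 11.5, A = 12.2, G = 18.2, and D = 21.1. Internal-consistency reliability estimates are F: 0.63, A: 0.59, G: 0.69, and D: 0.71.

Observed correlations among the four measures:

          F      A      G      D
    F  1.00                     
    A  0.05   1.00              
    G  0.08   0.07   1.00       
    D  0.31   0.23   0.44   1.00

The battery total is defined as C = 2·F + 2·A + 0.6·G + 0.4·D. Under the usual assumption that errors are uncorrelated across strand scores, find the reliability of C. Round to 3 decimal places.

0.715

Var(C) = 2²·11.5² + 2²·12.2² + 0.6²·18.2² + 0.4²·21.1² + 2·[4·11.5·12.2·0.05 + 1.2·11.5·18.2·0.08 + 0.8·11.5·21.1·0.31 + 1.2·12.2·18.2·0.07 + 0.8·12.2·21.1·0.23 + 0.24·18.2·21.1·0.44] = 1314.84 + 429.798 = 1744.64.
Under uncorrelated errors the observed covariances equal the true-score covariances, so only the own-variance terms attenuate.
True-score variance = [2²·11.5²·0.63 + 2²·12.2²·0.59 + 0.6²·18.2²·0.69 + 0.4²·21.1²·0.71] + 429.798 = 817.388 + 429.798 = 1247.19.
Reliability = 1247.19 / 1744.64 = 0.715.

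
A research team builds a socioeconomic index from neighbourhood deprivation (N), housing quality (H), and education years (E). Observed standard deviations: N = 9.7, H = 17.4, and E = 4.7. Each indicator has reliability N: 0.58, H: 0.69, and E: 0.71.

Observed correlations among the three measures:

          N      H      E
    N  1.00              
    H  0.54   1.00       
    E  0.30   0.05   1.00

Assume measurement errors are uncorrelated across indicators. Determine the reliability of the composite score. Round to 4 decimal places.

0.7805

Var(N+H+E) = 9.7² + 17.4² + 4.7² + 2·[9.7·17.4·0.54 + 9.7·4.7·0.30 + 17.4·4.7·0.05] = 418.94 + 217.814 = 636.754.
Because errors are independent across components, Cov(Tᵢ,Tⱼ) = Cov(Xᵢ,Xⱼ); the off-diagonal part of the true-score variance is the same as above.
True-score variance = [9.7²·0.58 + 17.4²·0.69 + 4.7²·0.71] + 217.814 = 279.16 + 217.814 = 496.975.
Reliability = 496.975 / 636.754 = 0.7805.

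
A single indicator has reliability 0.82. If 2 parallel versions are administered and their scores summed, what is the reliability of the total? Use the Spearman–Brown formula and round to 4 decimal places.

ρ_k = kρ / (1 + (k−1)ρ) = 2·0.82 / (1 + 1·0.82) = 1.640 / 1.820 = 0.9011.

0.9011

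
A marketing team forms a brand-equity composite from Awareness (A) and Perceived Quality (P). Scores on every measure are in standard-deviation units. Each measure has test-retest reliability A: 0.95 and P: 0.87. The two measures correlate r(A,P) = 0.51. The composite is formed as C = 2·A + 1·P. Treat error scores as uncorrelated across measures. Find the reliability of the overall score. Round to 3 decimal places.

Var(C) = 2² + 1 + 2·[2·0.51] = 5 + 2.04 = 7.04.
Because errors are independent across components, Cov(Tᵢ,Tⱼ) = Cov(Xᵢ,Xⱼ); the off-diagonal part of the true-score variance is the same as above.
True-score variance = [2²·0.95 + 0.87] + 2.04 = 4.67 + 2.04 = 6.71.
Reliability = 6.71 / 7.04 = 0.953.

0.953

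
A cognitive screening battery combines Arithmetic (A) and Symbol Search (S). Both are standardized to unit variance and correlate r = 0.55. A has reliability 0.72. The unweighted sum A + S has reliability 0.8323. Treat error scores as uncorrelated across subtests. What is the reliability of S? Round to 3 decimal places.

0.760

Var(A+S) = 2 + 2·0.55 = 3.100.
True-score variance = ρ_A + ρ_S + 2·0.55, so 0.8323 = (0.72 + ρ_S + 1.10) / 3.100.
ρ_S = 0.8323·3.100 − 0.72 − 1.10 = 0.760.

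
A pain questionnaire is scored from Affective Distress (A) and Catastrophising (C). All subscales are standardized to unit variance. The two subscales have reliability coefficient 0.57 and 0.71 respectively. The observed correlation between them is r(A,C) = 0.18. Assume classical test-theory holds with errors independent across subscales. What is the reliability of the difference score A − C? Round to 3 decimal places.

Var(A−C) = 1 + 1 − 2·0.18 = 2 − 0.36 = 1.64.
Because errors are independent across components, Cov(Tᵢ,Tⱼ) = Cov(Xᵢ,Xⱼ); the off-diagonal part of the true-score variance is the same as above.
True-score variance = [0.57 + 0.71] − 0.36 = 1.28 − 0.36 = 0.92.
Reliability = 0.92 / 1.64 = 0.561.

0.561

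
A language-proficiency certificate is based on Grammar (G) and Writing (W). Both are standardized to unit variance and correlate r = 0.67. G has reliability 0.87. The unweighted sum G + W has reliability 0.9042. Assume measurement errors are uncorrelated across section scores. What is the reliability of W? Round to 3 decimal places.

0.810

Var(G+W) = 2 + 2·0.67 = 3.340.
True-score variance = ρ_G + ρ_W + 2·0.67, so 0.9042 = (0.87 + ρ_W + 1.34) / 3.340.
ρ_W = 0.9042·3.340 − 0.87 − 1.34 = 0.810.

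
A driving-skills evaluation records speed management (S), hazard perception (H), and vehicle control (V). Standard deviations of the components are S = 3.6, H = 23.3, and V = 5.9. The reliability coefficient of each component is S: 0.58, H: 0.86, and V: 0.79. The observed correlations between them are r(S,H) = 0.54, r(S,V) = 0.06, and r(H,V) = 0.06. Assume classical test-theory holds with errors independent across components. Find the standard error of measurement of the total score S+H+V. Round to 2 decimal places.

9.42

Var(total) = 590.66 + 109.636 = 700.296.
True-score variance = 501.902 + 109.636 = 611.538, so reliability = 0.8733.
Error variance = 700.296 − 611.538 = 88.7579; SEM = √88.7579 = 9.42.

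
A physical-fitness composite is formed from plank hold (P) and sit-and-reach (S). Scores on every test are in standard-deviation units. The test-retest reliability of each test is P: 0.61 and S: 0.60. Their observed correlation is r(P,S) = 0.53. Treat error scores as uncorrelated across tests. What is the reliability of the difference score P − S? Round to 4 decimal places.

Var(P−S) = 1 + 1 − 2·0.53 = 2 − 1.06 = 0.94.
With uncorrelated errors the cross-covariances are all true-score covariance, so they carry over unchanged; only the diagonal terms shrink to ρᵢσᵢ².
True-score variance = [0.61 + 0.60] − 1.06 = 1.21 − 1.06 = 0.15.
Reliability = 0.15 / 0.94 = 0.1596.

0.1596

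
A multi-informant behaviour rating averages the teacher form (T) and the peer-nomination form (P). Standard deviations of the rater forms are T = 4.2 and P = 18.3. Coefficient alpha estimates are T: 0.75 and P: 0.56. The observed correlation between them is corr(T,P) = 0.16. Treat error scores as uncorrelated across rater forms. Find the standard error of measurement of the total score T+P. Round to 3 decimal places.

12.319

Var(total) = 352.53 + 24.5952 = 377.125.
True-score variance = 200.768 + 24.5952 = 225.364, so reliability = 0.5976.
Error variance = 377.125 − 225.364 = 151.762; SEM = √151.762 = 12.319.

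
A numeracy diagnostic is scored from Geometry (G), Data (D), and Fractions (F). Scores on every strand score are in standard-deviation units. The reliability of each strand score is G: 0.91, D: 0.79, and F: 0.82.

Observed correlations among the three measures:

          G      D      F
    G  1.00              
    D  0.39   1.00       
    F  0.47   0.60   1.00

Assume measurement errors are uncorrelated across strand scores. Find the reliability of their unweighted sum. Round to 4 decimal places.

Var(G+D+F) = 3 + 2·[0.39 + 0.47 + 0.60] = 3 + 2.92 = 5.92.
Because errors are independent across components, Cov(Tᵢ,Tⱼ) = Cov(Xᵢ,Xⱼ); the off-diagonal part of the true-score variance is the same as above.
True-score variance = [0.91 + 0.79 + 0.82] + 2.92 = 2.52 + 2.92 = 5.44.
Reliability = 5.44 / 5.92 = 0.9189.

0.9189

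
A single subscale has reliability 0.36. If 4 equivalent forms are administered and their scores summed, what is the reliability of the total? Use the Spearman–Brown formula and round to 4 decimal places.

0.6923

ρ_k = kρ / (1 + (k−1)ρ) = 4·0.36 / (1 + 3·0.36) = 1.440 / 2.080 = 0.6923.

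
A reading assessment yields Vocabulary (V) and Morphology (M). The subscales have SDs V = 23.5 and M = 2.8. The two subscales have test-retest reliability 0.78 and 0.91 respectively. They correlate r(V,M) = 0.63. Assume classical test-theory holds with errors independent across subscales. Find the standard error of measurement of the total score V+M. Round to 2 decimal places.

11.05

Var(total) = 560.09 + 82.908 = 642.998.
True-score variance = 437.889 + 82.908 = 520.797, so reliability = 0.8100.
Error variance = 642.998 − 520.797 = 122.201; SEM = √122.201 = 11.05.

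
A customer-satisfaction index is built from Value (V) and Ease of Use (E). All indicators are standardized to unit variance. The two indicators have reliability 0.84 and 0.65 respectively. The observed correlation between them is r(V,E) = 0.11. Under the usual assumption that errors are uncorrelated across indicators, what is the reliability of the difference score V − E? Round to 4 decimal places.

0.7135

Var(V−E) = 1 + 1 − 2·0.11 = 2 − 0.22 = 1.78.
Under uncorrelated errors the observed covariances equal the true-score covariances, so only the own-variance terms attenuate.
True-score variance = [0.84 + 0.65] − 0.22 = 1.49 − 0.22 = 1.27.
Reliability = 1.27 / 1.78 = 0.7135.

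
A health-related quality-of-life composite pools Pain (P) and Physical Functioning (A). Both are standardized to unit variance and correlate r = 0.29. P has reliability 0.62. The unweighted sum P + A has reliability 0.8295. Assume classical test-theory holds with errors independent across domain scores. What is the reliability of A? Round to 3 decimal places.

Var(P+A) = 2 + 2·0.29 = 2.580.
True-score variance = ρ_P + ρ_A + 2·0.29, so 0.8295 = (0.62 + ρ_A + 0.58) / 2.580.
ρ_A = 0.8295·2.580 − 0.62 − 0.58 = 0.940.

0.940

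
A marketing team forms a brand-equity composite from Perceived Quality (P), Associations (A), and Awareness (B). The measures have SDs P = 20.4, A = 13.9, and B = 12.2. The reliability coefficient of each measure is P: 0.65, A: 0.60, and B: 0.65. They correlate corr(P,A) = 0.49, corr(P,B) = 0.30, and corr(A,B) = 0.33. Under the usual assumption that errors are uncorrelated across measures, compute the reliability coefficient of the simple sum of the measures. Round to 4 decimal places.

Var(P+A+B) = 20.4² + 13.9² + 12.2² + 2·[20.4·13.9·0.49 + 20.4·12.2·0.30 + 13.9·12.2·0.33] = 758.21 + 539.14 = 1297.35.
Under uncorrelated errors the observed covariances equal the true-score covariances, so only the own-variance terms attenuate.
True-score variance = [20.4²·0.65 + 13.9²·0.60 + 12.2²·0.65] + 539.14 = 483.176 + 539.14 = 1022.32.
Reliability = 1022.32 / 1297.35 = 0.7880.

0.7880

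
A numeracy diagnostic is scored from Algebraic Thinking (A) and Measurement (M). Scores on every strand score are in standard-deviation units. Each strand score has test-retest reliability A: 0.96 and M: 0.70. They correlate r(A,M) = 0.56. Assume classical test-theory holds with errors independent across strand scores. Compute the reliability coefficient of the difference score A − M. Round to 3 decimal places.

0.614

Var(A−M) = 1 + 1 − 2·0.56 = 2 − 1.12 = 0.88.
Because errors are independent across components, Cov(Tᵢ,Tⱼ) = Cov(Xᵢ,Xⱼ); the off-diagonal part of the true-score variance is the same as above.
True-score variance = [0.96 + 0.70] − 1.12 = 1.66 − 1.12 = 0.54.
Reliability = 0.54 / 0.88 = 0.614.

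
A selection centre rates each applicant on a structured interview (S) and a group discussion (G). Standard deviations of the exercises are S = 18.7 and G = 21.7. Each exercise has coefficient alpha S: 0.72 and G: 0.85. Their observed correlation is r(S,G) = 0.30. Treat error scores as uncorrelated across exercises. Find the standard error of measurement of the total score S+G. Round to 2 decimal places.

Var(total) = 820.58 + 243.474 = 1064.05.
True-score variance = 652.033 + 243.474 = 895.507, so reliability = 0.8416.
Error variance = 1064.05 − 895.507 = 168.547; SEM = √168.547 = 12.98.

12.98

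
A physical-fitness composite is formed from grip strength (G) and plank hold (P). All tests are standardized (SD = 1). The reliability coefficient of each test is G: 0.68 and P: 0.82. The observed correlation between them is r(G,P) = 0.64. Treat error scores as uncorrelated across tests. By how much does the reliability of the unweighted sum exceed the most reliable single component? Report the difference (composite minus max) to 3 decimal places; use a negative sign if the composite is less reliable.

Var(sum) = 2 + 1.28 = 3.28; true-score variance = 1.5 + 1.28 = 2.78; composite reliability = 0.8476.
Max component reliability = 0.8200.
Difference = 0.8476 − 0.8200 = 0.028.

0.028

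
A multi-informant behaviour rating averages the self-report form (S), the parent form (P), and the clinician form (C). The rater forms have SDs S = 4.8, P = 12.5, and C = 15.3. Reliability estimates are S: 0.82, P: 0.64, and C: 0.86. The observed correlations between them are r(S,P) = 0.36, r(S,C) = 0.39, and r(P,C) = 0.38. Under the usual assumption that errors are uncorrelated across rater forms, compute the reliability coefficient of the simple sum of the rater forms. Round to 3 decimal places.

0.859

Var(S+P+C) = 4.8² + 12.5² + 15.3² + 2·[4.8·12.5·0.36 + 4.8·15.3·0.39 + 12.5·15.3·0.38] = 413.38 + 245.833 = 659.213.
With uncorrelated errors the cross-covariances are all true-score covariance, so they carry over unchanged; only the diagonal terms shrink to ρᵢσᵢ².
True-score variance = [4.8²·0.82 + 12.5²·0.64 + 15.3²·0.86] + 245.833 = 320.21 + 245.833 = 566.043.
Reliability = 566.043 / 659.213 = 0.859.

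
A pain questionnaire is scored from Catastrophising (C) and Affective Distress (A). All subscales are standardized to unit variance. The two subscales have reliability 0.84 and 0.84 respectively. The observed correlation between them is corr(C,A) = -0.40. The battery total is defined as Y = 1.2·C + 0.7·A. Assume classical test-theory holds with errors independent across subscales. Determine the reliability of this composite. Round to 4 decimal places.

0.7545

Var(Y) = 1.2² + 0.7² + 2·[0.84·(-0.40)] = 1.93 − 0.672 = 1.258.
Under uncorrelated errors the observed covariances equal the true-score covariances, so only the own-variance terms attenuate.
True-score variance = [1.2²·0.84 + 0.7²·0.84] − 0.672 = 1.6212 − 0.672 = 0.9492.
Reliability = 0.9492 / 1.258 = 0.7545.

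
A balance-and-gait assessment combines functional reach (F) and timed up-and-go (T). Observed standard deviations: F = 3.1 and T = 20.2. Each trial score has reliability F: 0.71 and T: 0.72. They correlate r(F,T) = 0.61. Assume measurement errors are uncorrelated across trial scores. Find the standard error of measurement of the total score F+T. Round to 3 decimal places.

10.818

Var(total) = 417.65 + 76.3964 = 494.046.
True-score variance = 300.612 + 76.3964 = 377.008, so reliability = 0.7631.
Error variance = 494.046 − 377.008 = 117.038; SEM = √117.038 = 10.818.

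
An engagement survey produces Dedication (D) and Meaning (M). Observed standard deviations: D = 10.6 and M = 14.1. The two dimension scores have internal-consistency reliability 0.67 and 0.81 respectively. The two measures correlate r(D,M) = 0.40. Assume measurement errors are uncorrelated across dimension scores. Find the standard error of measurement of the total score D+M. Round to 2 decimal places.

8.65

Var(total) = 311.17 + 119.568 = 430.738.
True-score variance = 236.317 + 119.568 = 355.885, so reliability = 0.8262.
Error variance = 430.738 − 355.885 = 74.8527; SEM = √74.8527 = 8.65.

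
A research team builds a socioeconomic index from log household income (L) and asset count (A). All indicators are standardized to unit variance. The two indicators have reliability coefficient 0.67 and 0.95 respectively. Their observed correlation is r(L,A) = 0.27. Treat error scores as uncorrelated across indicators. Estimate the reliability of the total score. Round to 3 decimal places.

0.850

Var(L+A) = 2 + 2·[0.27] = 2 + 0.54 = 2.54.
With uncorrelated errors the cross-covariances are all true-score covariance, so they carry over unchanged; only the diagonal terms shrink to ρᵢσᵢ².
True-score variance = [0.67 + 0.95] + 0.54 = 1.62 + 0.54 = 2.16.
Reliability = 2.16 / 2.54 = 0.850.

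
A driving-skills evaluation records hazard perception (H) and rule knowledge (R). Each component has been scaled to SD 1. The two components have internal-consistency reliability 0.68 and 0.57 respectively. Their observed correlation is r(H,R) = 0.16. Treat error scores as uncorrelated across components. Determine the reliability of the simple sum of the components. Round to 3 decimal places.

0.677

Var(H+R) = 2 + 2·[0.16] = 2 + 0.32 = 2.32.
Under uncorrelated errors the observed covariances equal the true-score covariances, so only the own-variance terms attenuate.
True-score variance = [0.68 + 0.57] + 0.32 = 1.25 + 0.32 = 1.57.
Reliability = 1.57 / 2.32 = 0.677.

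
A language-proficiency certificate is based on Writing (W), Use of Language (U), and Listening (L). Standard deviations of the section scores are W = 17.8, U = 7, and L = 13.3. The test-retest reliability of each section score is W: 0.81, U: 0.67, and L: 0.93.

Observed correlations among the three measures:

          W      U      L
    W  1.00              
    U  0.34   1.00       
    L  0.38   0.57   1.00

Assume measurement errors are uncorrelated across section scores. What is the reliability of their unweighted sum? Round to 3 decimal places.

0.903

Var(W+U+L) = 17.8² + 7² + 13.3² + 2·[17.8·7·0.34 + 17.8·13.3·0.38 + 7·13.3·0.57] = 542.73 + 370.784 = 913.514.
Because errors are independent across components, Cov(Tᵢ,Tⱼ) = Cov(Xᵢ,Xⱼ); the off-diagonal part of the true-score variance is the same as above.
True-score variance = [17.8²·0.81 + 7²·0.67 + 13.3²·0.93] + 370.784 = 453.978 + 370.784 = 824.763.
Reliability = 824.763 / 913.514 = 0.903.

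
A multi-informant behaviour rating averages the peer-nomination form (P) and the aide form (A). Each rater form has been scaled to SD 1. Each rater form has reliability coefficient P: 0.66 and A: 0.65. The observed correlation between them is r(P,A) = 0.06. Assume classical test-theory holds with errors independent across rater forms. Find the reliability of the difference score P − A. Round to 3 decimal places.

0.633

Var(P−A) = 1 + 1 − 2·0.06 = 2 − 0.12 = 1.88.
With uncorrelated errors the cross-covariances are all true-score covariance, so they carry over unchanged; only the diagonal terms shrink to ρᵢσᵢ².
True-score variance = [0.66 + 0.65] − 0.12 = 1.31 − 0.12 = 1.19.
Reliability = 1.19 / 1.88 = 0.633.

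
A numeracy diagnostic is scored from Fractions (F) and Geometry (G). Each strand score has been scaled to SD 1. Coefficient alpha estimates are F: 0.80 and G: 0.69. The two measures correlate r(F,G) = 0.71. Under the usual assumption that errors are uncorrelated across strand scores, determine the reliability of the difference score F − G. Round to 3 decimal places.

Var(F−G) = 1 + 1 − 2·0.71 = 2 − 1.42 = 0.58.
Because errors are independent across components, Cov(Tᵢ,Tⱼ) = Cov(Xᵢ,Xⱼ); the off-diagonal part of the true-score variance is the same as above.
True-score variance = [0.80 + 0.69] − 1.42 = 1.49 − 1.42 = 0.07.
Reliability = 0.07 / 0.58 = 0.121.

0.121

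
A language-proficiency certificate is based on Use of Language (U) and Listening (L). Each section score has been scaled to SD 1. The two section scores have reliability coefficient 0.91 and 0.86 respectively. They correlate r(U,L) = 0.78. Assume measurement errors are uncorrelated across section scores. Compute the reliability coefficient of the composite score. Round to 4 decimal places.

Var(U+L) = 2 + 2·[0.78] = 2 + 1.56 = 3.56.
With uncorrelated errors the cross-covariances are all true-score covariance, so they carry over unchanged; only the diagonal terms shrink to ρᵢσᵢ².
True-score variance = [0.91 + 0.86] + 1.56 = 1.77 + 1.56 = 3.33.
Reliability = 3.33 / 3.56 = 0.9354.

0.9354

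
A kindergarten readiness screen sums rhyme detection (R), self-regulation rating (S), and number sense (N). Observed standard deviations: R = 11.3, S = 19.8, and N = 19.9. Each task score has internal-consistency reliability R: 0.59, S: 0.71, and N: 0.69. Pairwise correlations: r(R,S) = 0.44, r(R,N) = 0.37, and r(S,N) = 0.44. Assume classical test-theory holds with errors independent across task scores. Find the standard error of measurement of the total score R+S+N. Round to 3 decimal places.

Var(total) = 915.74 + 710.033 = 1625.77.
True-score variance = 626.932 + 710.033 = 1336.96, so reliability = 0.8224.
Error variance = 1625.77 − 1336.96 = 288.808; SEM = √288.808 = 16.994.

16.994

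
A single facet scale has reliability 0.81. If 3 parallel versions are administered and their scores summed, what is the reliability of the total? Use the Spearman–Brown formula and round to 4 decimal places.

ρ_k = kρ / (1 + (k−1)ρ) = 3·0.81 / (1 + 2·0.81) = 2.430 / 2.620 = 0.9275.

0.9275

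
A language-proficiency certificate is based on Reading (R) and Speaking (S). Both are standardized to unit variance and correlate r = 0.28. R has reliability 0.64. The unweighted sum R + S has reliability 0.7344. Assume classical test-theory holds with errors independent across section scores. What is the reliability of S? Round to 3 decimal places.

Var(R+S) = 2 + 2·0.28 = 2.560.
True-score variance = ρ_R + ρ_S + 2·0.28, so 0.7344 = (0.64 + ρ_S + 0.56) / 2.560.
ρ_S = 0.7344·2.560 − 0.64 − 0.56 = 0.680.

0.680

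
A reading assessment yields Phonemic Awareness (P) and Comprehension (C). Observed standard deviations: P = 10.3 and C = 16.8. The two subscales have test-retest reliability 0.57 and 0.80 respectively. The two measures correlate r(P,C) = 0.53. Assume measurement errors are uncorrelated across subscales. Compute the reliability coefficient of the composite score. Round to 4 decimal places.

Var(P+C) = 10.3² + 16.8² + 2·[10.3·16.8·0.53] = 388.33 + 183.422 = 571.752.
Because errors are independent across components, Cov(Tᵢ,Tⱼ) = Cov(Xᵢ,Xⱼ); the off-diagonal part of the true-score variance is the same as above.
True-score variance = [10.3²·0.57 + 16.8²·0.80] + 183.422 = 286.263 + 183.422 = 469.686.
Reliability = 469.686 / 571.752 = 0.8215.

0.8215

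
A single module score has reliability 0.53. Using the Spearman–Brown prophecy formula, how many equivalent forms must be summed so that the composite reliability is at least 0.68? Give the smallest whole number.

k ≥ ρ*(1−ρ₁)/(ρ₁(1−ρ*)) = 0.68·0.47 / (0.53·0.32) = 1.884.
Smallest integer k = 2.

2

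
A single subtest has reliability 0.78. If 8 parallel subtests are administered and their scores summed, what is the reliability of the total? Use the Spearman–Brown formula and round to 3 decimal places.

0.966

ρ_k = kρ / (1 + (k−1)ρ) = 8·0.78 / (1 + 7·0.78) = 6.240 / 6.460 = 0.966.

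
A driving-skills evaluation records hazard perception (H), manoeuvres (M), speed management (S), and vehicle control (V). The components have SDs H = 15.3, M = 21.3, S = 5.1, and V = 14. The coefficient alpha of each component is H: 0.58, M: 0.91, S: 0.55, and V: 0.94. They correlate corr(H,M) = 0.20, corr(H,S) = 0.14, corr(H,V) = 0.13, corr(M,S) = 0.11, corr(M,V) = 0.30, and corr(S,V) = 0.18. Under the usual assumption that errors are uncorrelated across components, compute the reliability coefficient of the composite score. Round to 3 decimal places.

Var(H+M+S+V) = 15.3² + 21.3² + 5.1² + 14² + 2·[15.3·21.3·0.20 + 15.3·5.1·0.14 + 15.3·14·0.13 + 21.3·5.1·0.11 + 21.3·14·0.30 + 5.1·14·0.18] = 909.79 + 436.419 = 1346.21.
Under uncorrelated errors the observed covariances equal the true-score covariances, so only the own-variance terms attenuate.
True-score variance = [15.3²·0.58 + 21.3²·0.91 + 5.1²·0.55 + 14²·0.94] + 436.419 = 747.176 + 436.419 = 1183.59.
Reliability = 1183.59 / 1346.21 = 0.879.

0.879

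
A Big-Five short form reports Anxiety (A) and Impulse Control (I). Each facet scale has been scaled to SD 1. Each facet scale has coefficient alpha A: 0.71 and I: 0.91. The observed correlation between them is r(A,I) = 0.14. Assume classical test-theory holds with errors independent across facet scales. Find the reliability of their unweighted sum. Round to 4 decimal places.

Var(A+I) = 2 + 2·[0.14] = 2 + 0.28 = 2.28.
Under uncorrelated errors the observed covariances equal the true-score covariances, so only the own-variance terms attenuate.
True-score variance = [0.71 + 0.91] + 0.28 = 1.62 + 0.28 = 1.9.
Reliability = 1.9 / 2.28 = 0.8333.

0.8333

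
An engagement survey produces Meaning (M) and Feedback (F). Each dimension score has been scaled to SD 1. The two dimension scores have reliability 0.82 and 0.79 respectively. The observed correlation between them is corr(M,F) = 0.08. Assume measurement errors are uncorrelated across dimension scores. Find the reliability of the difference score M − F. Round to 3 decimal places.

Var(M−F) = 1 + 1 − 2·0.08 = 2 − 0.16 = 1.84.
Because errors are independent across components, Cov(Tᵢ,Tⱼ) = Cov(Xᵢ,Xⱼ); the off-diagonal part of the true-score variance is the same as above.
True-score variance = [0.82 + 0.79] − 0.16 = 1.61 − 0.16 = 1.45.
Reliability = 1.45 / 1.84 = 0.788.

0.788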